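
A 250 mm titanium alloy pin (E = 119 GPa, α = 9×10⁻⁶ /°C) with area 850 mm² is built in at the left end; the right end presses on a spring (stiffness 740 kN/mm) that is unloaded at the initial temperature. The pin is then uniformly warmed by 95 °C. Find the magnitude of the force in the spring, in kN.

The unrestrained thermal change is αΔT L = 9×10⁻⁶ × 95 × 250 = 0.2138 mm.
With a force P in the spring, the elastic change of the pin is PL/(AE) and that of the spring is P/k; compatibility requires their sum to equal δ_free.
P [ L/(AE) + 1/k ] = δ_free → P [ 250/(850×119×10³) + 1/(740×10³) ] = 0.2138.
P = 0.2138 / 3.823×10⁻⁶ = 55910 N.

P ≈ 55.9 kN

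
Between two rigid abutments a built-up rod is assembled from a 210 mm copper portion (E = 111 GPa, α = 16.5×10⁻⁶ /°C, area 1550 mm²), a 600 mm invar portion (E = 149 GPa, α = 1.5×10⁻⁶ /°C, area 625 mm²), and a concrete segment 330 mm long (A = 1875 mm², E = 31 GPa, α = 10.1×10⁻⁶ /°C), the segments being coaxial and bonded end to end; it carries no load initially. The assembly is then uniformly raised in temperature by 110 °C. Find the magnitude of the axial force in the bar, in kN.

If the supports were absent, the total length change would be Σ αᵢΔT Lᵢ = 16.5×10⁻⁶×110×210 + 1.5×10⁻⁶×110×600 + 10.1×10⁻⁶×110×330 = 0.8468 mm.
Since the ends are fixed, an axial force P builds up, equal in every segment, with P · Σ Lᵢ/(AᵢEᵢ) = δ_free.
Σ Lᵢ/(AᵢEᵢ) = 210/(1550×111×10³) + 600/(625×149×10³) + 330/(1875×31×10³) = 1.334×10⁻⁵ mm/N.
P = 0.8468 / 1.334×10⁻⁵ = 63470 N = 63.47 kN, compressive.

P ≈ 63.5 kN (compressive)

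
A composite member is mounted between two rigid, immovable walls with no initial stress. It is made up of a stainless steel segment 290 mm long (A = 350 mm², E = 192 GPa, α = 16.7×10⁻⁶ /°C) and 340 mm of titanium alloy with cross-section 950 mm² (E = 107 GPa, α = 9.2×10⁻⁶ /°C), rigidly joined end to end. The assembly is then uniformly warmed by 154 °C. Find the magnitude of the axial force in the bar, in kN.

Free thermal expansion of the whole bar: Σ αᵢΔT Lᵢ = 16.7×10⁻⁶×154×290 + 9.2×10⁻⁶×154×340 = 1.228 mm.
The walls prevent any net length change, so an axial force P (same in every segment) develops. Compatibility: P · Σ Lᵢ/(AᵢEᵢ) = δ_free.
Σ Lᵢ/(AᵢEᵢ) = 290/(350×192×10³) + 340/(950×107×10³) = 7.66×10⁻⁶ mm/N.
So P = 1.228 / 7.66×10⁻⁶ = 160.2 kN, compressive.

P ≈ 160 kN (compressive)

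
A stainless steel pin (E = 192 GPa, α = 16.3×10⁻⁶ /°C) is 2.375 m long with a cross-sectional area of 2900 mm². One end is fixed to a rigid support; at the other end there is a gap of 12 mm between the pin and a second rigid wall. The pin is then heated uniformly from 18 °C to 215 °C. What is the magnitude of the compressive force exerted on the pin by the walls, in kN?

Free thermal elongation = αΔT L = 16.3×10⁻⁶ × 197 × 2375 = 7.626 mm.
This is smaller than the 12 mm clearance, so the pin expands freely without reaching the stop — the stress is zero.

P ≈ 0 kN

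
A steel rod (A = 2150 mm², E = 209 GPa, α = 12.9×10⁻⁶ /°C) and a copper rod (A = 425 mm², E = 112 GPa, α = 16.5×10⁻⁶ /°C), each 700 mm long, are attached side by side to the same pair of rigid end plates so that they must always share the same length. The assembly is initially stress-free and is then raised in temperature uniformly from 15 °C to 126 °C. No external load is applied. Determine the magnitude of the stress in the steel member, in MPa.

σ ≈ 8 MPa (tensile)

The copper has the larger α, so on heating it would change length more than the steel if both were free. The rigid plates force a common final length, so the copper is put into compression and the steel into tension, with equal and opposite forces P (no external load).
Equating the net (thermal + elastic) strains gives |α₁ − α₂|·ΔT = P·[1/(A₁E₁) + 1/(A₂E₂)].
|α₁ − α₂|·ΔT = 3.6×10⁻⁶ × 111 = 0.0003996.
1/(A₁E₁) + 1/(A₂E₂) = 1/(2150×209×10³) + 1/(425×112×10³) = 2.323×10⁻⁸ N⁻¹.
P = 0.0003996 / 2.323×10⁻⁸ = 17200 N = 17.2 kN.
σ_{steel} = P/A₁ = 17200/2150 = 8 MPa, tensile.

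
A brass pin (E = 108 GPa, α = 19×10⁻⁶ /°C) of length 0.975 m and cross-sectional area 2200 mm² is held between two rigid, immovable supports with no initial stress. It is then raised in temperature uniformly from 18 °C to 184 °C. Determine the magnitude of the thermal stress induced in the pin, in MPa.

σ ≈ 341 MPa (compressive)

The supports are rigid, so the total axial strain is zero. The restrained thermal strain is ε = αΔT = 19×10⁻⁶ × 166 = 3154×10⁻⁶.
Hence σ = E·αΔT = 108×10³ × 3154×10⁻⁶ = 340.6 MPa, compressive.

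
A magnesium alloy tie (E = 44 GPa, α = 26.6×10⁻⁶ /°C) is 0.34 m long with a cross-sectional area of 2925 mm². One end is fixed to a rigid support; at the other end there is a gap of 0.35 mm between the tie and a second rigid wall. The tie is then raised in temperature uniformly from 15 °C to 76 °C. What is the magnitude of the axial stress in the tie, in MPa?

σ ≈ 26.1 MPa (compressive)

Free thermal elongation = αΔT L = 26.6×10⁻⁶ × 61 × 340 = 0.5517 mm.
This exceeds the 0.35 mm gap, so the wall pushes back. The portion of expansion that must be recovered elastically is δ_free − gap = 0.5517 − 0.35 = 0.2017 mm.
That suppressed elongation corresponds to σ = E·Δ/L = 44×10³ × 0.2017/340 = 26.1 MPa.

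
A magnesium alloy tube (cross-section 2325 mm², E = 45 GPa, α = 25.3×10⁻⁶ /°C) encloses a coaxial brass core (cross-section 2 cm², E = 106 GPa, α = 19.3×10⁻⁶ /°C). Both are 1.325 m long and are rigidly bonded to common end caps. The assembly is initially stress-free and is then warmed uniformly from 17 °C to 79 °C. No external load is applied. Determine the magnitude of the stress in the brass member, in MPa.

Both members must finish at the same length. With the larger α, the magnesium alloy tends to over-expand; the plates restrain it, putting the magnesium alloy in compression and the brass in tension. With no external load the two internal forces are equal and opposite, magnitude P.
Equating the net (thermal + elastic) strains gives |α₁ − α₂|·ΔT = P·[1/(A₁E₁) + 1/(A₂E₂)].
|α₁ − α₂|·ΔT = 6×10⁻⁶ × 62 = 0.000372.
1/(A₁E₁) + 1/(A₂E₂) = 1/(2325×45×10³) + 1/(200×106×10³) = 5.673×10⁻⁸ N⁻¹.
So P = 0.000372 / 5.673×10⁻⁸ = 6.558 kN.
σ_{brass} = P/A₂ = 6558/200 = 32.79 MPa, tensile.

σ ≈ 32.8 MPa (tensile)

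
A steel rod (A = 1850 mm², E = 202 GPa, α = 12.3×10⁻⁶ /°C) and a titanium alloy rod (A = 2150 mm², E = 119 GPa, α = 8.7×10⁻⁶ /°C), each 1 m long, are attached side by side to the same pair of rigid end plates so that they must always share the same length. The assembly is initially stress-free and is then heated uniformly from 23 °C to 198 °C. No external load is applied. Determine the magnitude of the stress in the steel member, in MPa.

Equilibrium of a rigid end plate with no external load gives equal and opposite internal forces ±P in the two members. Since α_{steel} > α_{titanium alloy}, heating drives the steel into compression and the titanium alloy into tension.
Compatibility of the two members (thermal + elastic change equal): (α₁ − α₂)ΔT = P·[1/(A₁E₁) + 1/(A₂E₂)].
|α₁ − α₂|·ΔT = 3.6×10⁻⁶ × 175 = 0.00063.
1/(A₁E₁) + 1/(A₂E₂) = 1/(1850×202×10³) + 1/(2150×119×10³) = 6.584×10⁻⁹ N⁻¹.
P = 0.00063 / 6.584×10⁻⁹ = 95680 N = 95.68 kN.
σ_{steel} = P/A₁ = 95680/1850 = 51.72 MPa, compressive.

σ ≈ 51.7 MPa (compressive)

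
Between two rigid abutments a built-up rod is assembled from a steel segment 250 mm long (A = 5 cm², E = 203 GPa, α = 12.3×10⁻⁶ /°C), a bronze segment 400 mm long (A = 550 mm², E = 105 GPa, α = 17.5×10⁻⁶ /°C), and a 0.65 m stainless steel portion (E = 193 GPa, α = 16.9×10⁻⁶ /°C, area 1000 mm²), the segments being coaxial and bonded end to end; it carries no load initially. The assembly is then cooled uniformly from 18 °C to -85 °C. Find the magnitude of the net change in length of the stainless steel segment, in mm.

|ΔL| ≈ 0.559 mm

Free thermal contraction of the whole bar: Σ αᵢΔT Lᵢ = 12.3×10⁻⁶×103×250 + 17.5×10⁻⁶×103×400 + 16.9×10⁻⁶×103×650 = 2.169 mm.
Since the ends are fixed, an axial force P builds up, equal in every segment, with P · Σ Lᵢ/(AᵢEᵢ) = δ_free.
Σ Lᵢ/(AᵢEᵢ) = 250/(500×203×10³) + 400/(550×105×10³) + 650/(1000×193×10³) = 1.276×10⁻⁵ mm/N.
Hence P = δ_free / Σ(L/AE) = 2.169/1.276×10⁻⁵ = 170 kN (tensile).
For the stainless steel segment, free thermal change = 16.9×10⁻⁶×103×650 = 1.131 mm and elastic change from P = 170000×650/(1000×193×10³) = 0.5727 mm; these oppose, so the net change is 0.559 mm (segment shortens).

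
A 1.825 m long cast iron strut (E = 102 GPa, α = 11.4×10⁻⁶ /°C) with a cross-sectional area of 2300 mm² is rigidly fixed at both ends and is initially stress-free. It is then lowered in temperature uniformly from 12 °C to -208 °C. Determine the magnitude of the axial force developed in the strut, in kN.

With zero net strain, σ = E·αΔT = 102 GPa × 11.4×10⁻⁶ × 220 = 255.8 MPa.
P = AEαΔT = 2300 × 102×10³ × 11.4×10⁻⁶ × 220 = 588.4 kN (tensile).

P ≈ 588 kN (tensile)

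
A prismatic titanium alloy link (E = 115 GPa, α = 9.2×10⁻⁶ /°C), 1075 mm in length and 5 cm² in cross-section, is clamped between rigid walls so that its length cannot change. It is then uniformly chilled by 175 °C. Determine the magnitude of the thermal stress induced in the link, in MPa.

Because both ends are immovable the net strain is zero, and the suppressed thermal strain is αΔT = 9.2×10⁻⁶ × 175 = 1610×10⁻⁶.
σ = EαΔT = 115×10³ × 9.2×10⁻⁶ × 175 = 185.2 MPa (tensile; the link is trying to contract).

σ ≈ 185 MPa (tensile)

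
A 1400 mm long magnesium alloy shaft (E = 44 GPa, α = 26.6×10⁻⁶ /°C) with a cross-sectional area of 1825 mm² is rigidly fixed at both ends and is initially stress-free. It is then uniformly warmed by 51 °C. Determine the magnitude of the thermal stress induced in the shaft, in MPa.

Because both ends are immovable the net strain is zero, and the suppressed thermal strain is αΔT = 26.6×10⁻⁶ × 51 = 1356.6×10⁻⁶.
The stress required to suppress this strain is σ = Eε = 44×10³ × 1356.6×10⁻⁶ = 59.69 MPa, compressive since the shaft is trying to expand.

σ ≈ 59.7 MPa (compressive)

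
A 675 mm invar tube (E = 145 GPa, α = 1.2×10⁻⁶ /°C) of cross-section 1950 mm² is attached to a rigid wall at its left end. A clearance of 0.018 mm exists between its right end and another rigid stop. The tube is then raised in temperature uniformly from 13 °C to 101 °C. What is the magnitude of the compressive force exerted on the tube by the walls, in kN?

Free thermal elongation = αΔT L = 1.2×10⁻⁶ × 88 × 675 = 0.07128 mm.
The gap closes (δ_free > 0.018 mm) and the wall then resists a further 0.07128 − 0.018 = 0.05328 mm of expansion.
That suppressed elongation corresponds to σ = E·Δ/L = 145×10³ × 0.05328/675 = 11.45 MPa.
P = σA = 11.45 × 1950 = 22.32 kN.

P ≈ 22.3 kN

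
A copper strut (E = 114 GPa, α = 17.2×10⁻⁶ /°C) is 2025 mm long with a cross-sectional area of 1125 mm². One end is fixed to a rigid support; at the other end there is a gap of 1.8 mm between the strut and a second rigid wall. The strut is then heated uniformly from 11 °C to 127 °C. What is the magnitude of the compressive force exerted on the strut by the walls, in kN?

Free thermal elongation = αΔT L = 17.2×10⁻⁶ × 116 × 2025 = 4.04 mm.
After closing the 1.8 mm clearance, 4.04 − 1.8 = 2.24 mm of expansion remains to be suppressed by the wall.
That suppressed elongation corresponds to σ = E·Δ/L = 114×10³ × 2.24/2025 = 126.1 MPa.
Force on the wall = σA = 126.1 × 1125 mm² = 141.9 kN.

P ≈ 142 kN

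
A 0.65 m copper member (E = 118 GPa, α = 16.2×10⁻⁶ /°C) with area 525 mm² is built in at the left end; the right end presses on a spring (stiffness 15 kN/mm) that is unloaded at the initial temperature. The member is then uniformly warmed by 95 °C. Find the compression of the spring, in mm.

δ ≈ 0.864 mm

The unrestrained thermal change is αΔT L = 16.2×10⁻⁶ × 95 × 650 = 1 mm.
Let P be the compressive force at the spring. The member shortens elastically by PL/(AE) and the spring compresses by P/k; together these equal δ_free.
So P = δ_free / [L/(AE) + 1/k] = 1 / [ 650/(525×118×10³) + 1/(15×10³) ].
P = 1 / 7.716×10⁻⁵ = 12960 N.
Spring compression = P/k = 12960/(15×10³) = 0.8643 mm.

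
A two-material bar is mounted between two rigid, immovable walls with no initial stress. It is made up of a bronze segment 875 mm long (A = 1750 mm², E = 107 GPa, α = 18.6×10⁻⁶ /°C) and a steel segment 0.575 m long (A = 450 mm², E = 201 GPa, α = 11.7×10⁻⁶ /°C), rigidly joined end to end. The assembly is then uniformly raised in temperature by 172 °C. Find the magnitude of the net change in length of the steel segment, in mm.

If the supports were absent, the total length change would be Σ αᵢΔT Lᵢ = 18.6×10⁻⁶×172×875 + 11.7×10⁻⁶×172×575 = 3.956 mm.
The walls prevent any net length change, so an axial force P (same in every segment) develops. Compatibility: P · Σ Lᵢ/(AᵢEᵢ) = δ_free.
The series flexibility is Σ Lᵢ/(AᵢEᵢ) = 875/(1750×107×10³) + 575/(450×201×10³) = 1.103×10⁻⁵ mm/N.
Hence P = δ_free / Σ(L/AE) = 3.956/1.103×10⁻⁵ = 358.7 kN (compressive).
For the steel segment, free thermal change = 11.7×10⁻⁶×172×575 = 1.157 mm and elastic change from P = 358700×575/(450×201×10³) = 2.28 mm; these oppose, so the net change is 1.12 mm (segment shortens).

|ΔL| ≈ 1.12 mm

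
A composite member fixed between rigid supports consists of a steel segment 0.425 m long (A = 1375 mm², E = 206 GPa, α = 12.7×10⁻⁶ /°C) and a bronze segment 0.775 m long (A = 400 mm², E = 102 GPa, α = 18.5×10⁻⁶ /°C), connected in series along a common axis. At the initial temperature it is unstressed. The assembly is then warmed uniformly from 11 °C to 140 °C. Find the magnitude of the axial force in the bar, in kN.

P ≈ 124 kN (compressive)

With the walls removed the bar would change length by δ_free = Σ αᵢΔT Lᵢ = 12.7×10⁻⁶×129×425 + 18.5×10⁻⁶×129×775 = 2.546 mm.
The walls prevent any net length change, so an axial force P (same in every segment) develops. Compatibility: P · Σ Lᵢ/(AᵢEᵢ) = δ_free.
The series flexibility is Σ Lᵢ/(AᵢEᵢ) = 425/(1375×206×10³) + 775/(400×102×10³) = 2.05×10⁻⁵ mm/N.
Hence P = δ_free / Σ(L/AE) = 2.546/2.05×10⁻⁵ = 124.2 kN (compressive).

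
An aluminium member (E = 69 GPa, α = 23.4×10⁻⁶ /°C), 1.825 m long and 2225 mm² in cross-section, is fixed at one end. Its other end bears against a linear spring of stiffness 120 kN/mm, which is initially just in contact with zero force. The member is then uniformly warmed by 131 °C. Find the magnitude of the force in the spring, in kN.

If the spring were absent the member would lengthen by αΔT L = 23.4×10⁻⁶ × 131 × 1825 = 5.594 mm.
With a force P in the spring, the elastic change of the member is PL/(AE) and that of the spring is P/k; compatibility requires their sum to equal δ_free.
P [ L/(AE) + 1/k ] = δ_free → P [ 1825/(2225×69×10³) + 1/(120×10³) ] = 5.594.
P = 5.594 / 2.022×10⁻⁵ = 276700 N.

P ≈ 277 kN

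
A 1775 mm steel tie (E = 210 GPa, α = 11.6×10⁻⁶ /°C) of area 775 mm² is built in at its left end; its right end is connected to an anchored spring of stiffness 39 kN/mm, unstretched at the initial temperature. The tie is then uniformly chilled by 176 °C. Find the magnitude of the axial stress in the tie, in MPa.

σ ≈ 128 MPa (tensile)

If the spring were absent the tie would shorten by αΔT L = 11.6×10⁻⁶ × 176 × 1775 = 3.624 mm.
Let P be the tensile force in the spring. The tie extends elastically by PL/(AE) and the spring stretches by P/k; together these equal δ_free.
So P = δ_free / [L/(AE) + 1/k] = 3.624 / [ 1775/(775×210×10³) + 1/(39×10³) ].
P = 3.624 / 3.655×10⁻⁵ = 99150 N.
σ = P/A = 99150/775 = 127.9 MPa.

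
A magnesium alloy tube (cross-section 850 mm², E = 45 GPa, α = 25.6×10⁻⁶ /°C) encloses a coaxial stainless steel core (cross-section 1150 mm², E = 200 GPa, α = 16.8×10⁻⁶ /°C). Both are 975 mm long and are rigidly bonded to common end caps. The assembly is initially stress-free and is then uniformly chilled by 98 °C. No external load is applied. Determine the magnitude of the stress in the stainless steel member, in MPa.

Both members must finish at the same length. With the larger α, the magnesium alloy tends to over-contract; the plates restrain it, putting the magnesium alloy in tension and the stainless steel in compression. With no external load the two internal forces are equal and opposite, magnitude P.
Setting the final lengths equal and cancelling L: (α₁ − α₂)ΔT = P/(A₁E₁) + P/(A₂E₂).
|α₁ − α₂|·ΔT = 8.8×10⁻⁶ × 98 = 0.0008624.
1/(A₁E₁) + 1/(A₂E₂) = 1/(850×45×10³) + 1/(1150×200×10³) = 3.049×10⁻⁸ N⁻¹.
So P = 0.0008624 / 3.049×10⁻⁸ = 28.28 kN.
σ_{stainless steel} = P/A₂ = 28280/1150 = 24.59 MPa, compressive.

σ ≈ 24.6 MPa (compressive)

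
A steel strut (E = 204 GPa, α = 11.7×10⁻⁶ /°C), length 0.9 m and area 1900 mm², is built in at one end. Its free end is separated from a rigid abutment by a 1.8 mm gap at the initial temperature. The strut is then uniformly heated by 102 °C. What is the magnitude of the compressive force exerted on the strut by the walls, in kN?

P ≈ 0 kN

Unrestrained expansion: δ_free = αΔT L = 11.7×10⁻⁶ × 102 × 900 = 1.074 mm.
This is smaller than the 1.8 mm clearance, so the strut expands freely without reaching the stop — the stress is zero.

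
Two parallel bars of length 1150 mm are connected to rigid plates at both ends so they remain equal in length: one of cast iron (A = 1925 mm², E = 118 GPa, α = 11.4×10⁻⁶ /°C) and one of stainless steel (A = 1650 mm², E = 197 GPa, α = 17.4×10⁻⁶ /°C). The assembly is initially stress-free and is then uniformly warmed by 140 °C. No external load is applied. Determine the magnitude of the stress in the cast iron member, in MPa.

σ ≈ 58.3 MPa (tensile)

Both members must finish at the same length. With the larger α, the stainless steel tends to over-expand; the plates restrain it, putting the stainless steel in compression and the cast iron in tension. With no external load the two internal forces are equal and opposite, magnitude P.
Setting the final lengths equal and cancelling L: (α₁ − α₂)ΔT = P/(A₁E₁) + P/(A₂E₂).
|α₁ − α₂|·ΔT = 6×10⁻⁶ × 140 = 0.00084.
1/(A₁E₁) + 1/(A₂E₂) = 1/(1925×118×10³) + 1/(1650×197×10³) = 7.479×10⁻⁹ N⁻¹.
P = 0.00084 / 7.479×10⁻⁹ = 112300 N = 112.3 kN.
σ_{cast iron} = P/A₁ = 112300/1925 = 58.35 MPa, tensile.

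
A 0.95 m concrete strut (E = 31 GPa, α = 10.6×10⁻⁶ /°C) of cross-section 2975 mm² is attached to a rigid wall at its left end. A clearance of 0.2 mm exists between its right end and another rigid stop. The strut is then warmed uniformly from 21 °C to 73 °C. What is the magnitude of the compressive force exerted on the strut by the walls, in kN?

P ≈ 31.4 kN

Unrestrained expansion: δ_free = αΔT L = 10.6×10⁻⁶ × 52 × 950 = 0.5236 mm.
This exceeds the 0.2 mm gap, so the wall pushes back. The portion of expansion that must be recovered elastically is δ_free − gap = 0.5236 − 0.2 = 0.3236 mm.
That suppressed elongation corresponds to σ = E·Δ/L = 31×10³ × 0.3236/950 = 10.56 MPa.
P = σA = 10.56 × 2975 = 31.42 kN.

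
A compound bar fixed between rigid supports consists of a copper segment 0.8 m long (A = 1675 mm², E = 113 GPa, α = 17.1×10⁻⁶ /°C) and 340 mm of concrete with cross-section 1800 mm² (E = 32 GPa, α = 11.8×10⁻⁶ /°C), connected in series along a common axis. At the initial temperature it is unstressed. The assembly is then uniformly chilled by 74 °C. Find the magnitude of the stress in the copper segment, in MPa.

Free thermal contraction of the whole bar: Σ αᵢΔT Lᵢ = 17.1×10⁻⁶×74×800 + 11.8×10⁻⁶×74×340 = 1.309 mm.
The rigid supports impose zero overall length change; the single axial force P common to all segments must satisfy P Σ Lᵢ/(AᵢEᵢ) = δ_free.
Σ Lᵢ/(AᵢEᵢ) = 800/(1675×113×10³) + 340/(1800×32×10³) = 1.013×10⁻⁵ mm/N.
Hence P = δ_free / Σ(L/AE) = 1.309/1.013×10⁻⁵ = 129.2 kN (tensile).
σ_{copper} = P / A = 129200 / 1675 = 77.16 MPa.

σ ≈ 77.2 MPa (tensile)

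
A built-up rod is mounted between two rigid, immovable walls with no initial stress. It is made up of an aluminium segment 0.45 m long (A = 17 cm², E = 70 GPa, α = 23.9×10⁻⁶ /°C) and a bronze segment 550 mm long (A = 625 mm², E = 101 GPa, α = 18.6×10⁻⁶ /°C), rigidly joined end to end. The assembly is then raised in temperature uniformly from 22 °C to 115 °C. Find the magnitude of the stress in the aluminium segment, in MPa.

σ ≈ 91.9 MPa (compressive)

Free thermal expansion of the whole bar: Σ αᵢΔT Lᵢ = 23.9×10⁻⁶×93×450 + 18.6×10⁻⁶×93×550 = 1.952 mm.
The rigid supports impose zero overall length change; the single axial force P common to all segments must satisfy P Σ Lᵢ/(AᵢEᵢ) = δ_free.
Σ Lᵢ/(AᵢEᵢ) = 450/(1700×70×10³) + 550/(625×101×10³) = 1.249×10⁻⁵ mm/N.
Hence P = δ_free / Σ(L/AE) = 1.952/1.249×10⁻⁵ = 156.2 kN (compressive).
σ_{aluminium} = P / A = 156200 / 1700 = 91.88 MPa.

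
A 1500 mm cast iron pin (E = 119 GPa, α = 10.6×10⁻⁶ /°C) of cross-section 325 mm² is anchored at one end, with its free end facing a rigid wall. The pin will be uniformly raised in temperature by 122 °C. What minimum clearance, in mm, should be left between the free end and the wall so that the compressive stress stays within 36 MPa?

g ≈ 1.49 mm

Free expansion if unrestrained: δ_free = αΔT L = 10.6×10⁻⁶ × 122 × 1500 = 1.94 mm.
At the allowable stress the elastic shortening the wall may impose is σL/E = 36 × 1500 / (119×10³) = 0.4538 mm.
So the gap has to take up the difference, g_min = δ_free − σL/E = 1.94 − 0.4538 = 1.486 mm.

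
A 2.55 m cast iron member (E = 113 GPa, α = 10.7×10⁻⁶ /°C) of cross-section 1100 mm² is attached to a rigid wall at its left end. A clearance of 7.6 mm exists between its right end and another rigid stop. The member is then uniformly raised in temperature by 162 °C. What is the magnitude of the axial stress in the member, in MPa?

σ ≈ 0 MPa

If the wall were absent the member would grow by αΔT L = 10.7×10⁻⁶ × 162 × 2550 = 4.42 mm.
Since δ_free = 4.42 mm is less than the 7.6 mm gap, the member never touches the wall. No axial force develops.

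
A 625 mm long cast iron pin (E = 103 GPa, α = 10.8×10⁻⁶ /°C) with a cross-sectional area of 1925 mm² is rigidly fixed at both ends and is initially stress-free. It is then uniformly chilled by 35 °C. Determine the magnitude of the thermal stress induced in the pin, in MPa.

σ ≈ 38.9 MPa (tensile)

Because both ends are immovable the net strain is zero, and the suppressed thermal strain is αΔT = 10.8×10⁻⁶ × 35 = 378×10⁻⁶.
Hence σ = E·αΔT = 103×10³ × 378×10⁻⁶ = 38.93 MPa, tensile.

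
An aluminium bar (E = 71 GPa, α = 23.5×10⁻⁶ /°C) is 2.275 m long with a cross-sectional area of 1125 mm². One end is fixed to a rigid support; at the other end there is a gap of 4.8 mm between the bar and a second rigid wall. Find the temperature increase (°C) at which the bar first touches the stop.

ΔT ≈ 89.8 °C

Contact occurs when the free expansion equals the gap: αΔT L = 4.8 mm.
So ΔT = g/(αL) = 4.8/(23.5×10⁻⁶ × 2275) = 89.78 °C.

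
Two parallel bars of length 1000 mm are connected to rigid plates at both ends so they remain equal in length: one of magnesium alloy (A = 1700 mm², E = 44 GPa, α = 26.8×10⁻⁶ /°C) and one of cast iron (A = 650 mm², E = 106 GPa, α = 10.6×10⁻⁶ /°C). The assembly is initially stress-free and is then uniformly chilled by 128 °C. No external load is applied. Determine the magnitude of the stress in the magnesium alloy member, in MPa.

σ ≈ 43.7 MPa (tensile)

The magnesium alloy has the larger α, so on cooling it would change length more than the cast iron if both were free. The rigid plates force a common final length, so the magnesium alloy is put into tension and the cast iron into compression, with equal and opposite forces P (no external load).
Setting the final lengths equal and cancelling L: (α₁ − α₂)ΔT = P/(A₁E₁) + P/(A₂E₂).
|α₁ − α₂|·ΔT = 16.2×10⁻⁶ × 128 = 0.002074.
1/(A₁E₁) + 1/(A₂E₂) = 1/(1700×44×10³) + 1/(650×106×10³) = 2.788×10⁻⁸ N⁻¹.
P = 0.002074 / 2.788×10⁻⁸ = 74370 N = 74.37 kN.
σ_{magnesium alloy} = P/A₁ = 74370/1700 = 43.75 MPa, tensile.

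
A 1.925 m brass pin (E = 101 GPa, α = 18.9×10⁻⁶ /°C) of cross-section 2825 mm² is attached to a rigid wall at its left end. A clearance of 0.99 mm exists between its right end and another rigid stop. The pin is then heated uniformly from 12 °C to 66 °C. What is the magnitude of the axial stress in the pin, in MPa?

σ ≈ 51.1 MPa (compressive)

Unrestrained expansion: δ_free = αΔT L = 18.9×10⁻⁶ × 54 × 1925 = 1.965 mm.
The gap closes (δ_free > 0.99 mm) and the wall then resists a further 1.965 − 0.99 = 0.9747 mm of expansion.
Compatibility: PL/(AE) = 0.9747 mm, so σ = P/A = E × (0.9747/1925) = 51.14 MPa.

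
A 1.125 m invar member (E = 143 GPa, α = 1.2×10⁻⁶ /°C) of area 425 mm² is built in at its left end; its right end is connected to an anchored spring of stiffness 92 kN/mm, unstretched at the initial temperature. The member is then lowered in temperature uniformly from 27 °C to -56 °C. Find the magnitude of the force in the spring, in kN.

The unrestrained thermal change is αΔT L = 1.2×10⁻⁶ × 83 × 1125 = 0.112 mm.
Let P be the tensile force in the spring. The member extends elastically by PL/(AE) and the spring stretches by P/k; together these equal δ_free.
P [ L/(AE) + 1/k ] = δ_free → P [ 1125/(425×143×10³) + 1/(92×10³) ] = 0.112.
P = 0.112 / 2.938×10⁻⁵ = 3814 N.

P ≈ 3.81 kN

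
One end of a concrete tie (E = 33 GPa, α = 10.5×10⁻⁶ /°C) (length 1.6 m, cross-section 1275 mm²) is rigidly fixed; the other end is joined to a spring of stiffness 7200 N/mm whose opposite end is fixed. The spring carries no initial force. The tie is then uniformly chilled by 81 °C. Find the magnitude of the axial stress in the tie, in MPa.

σ ≈ 6.03 MPa (tensile)

Free thermal contraction: δ_free = αΔT L = 10.5×10⁻⁶ × 81 × 1600 = 1.361 mm.
Let P be the tensile force in the spring. The tie extends elastically by PL/(AE) and the spring stretches by P/k; together these equal δ_free.
P [ L/(AE) + 1/k ] = δ_free → P [ 1600/(1275×33×10³) + 1/(7200) ] = 1.361.
P = 1.361 / 0.0001769 = 7692 N.
σ = P/A = 7692/1275 = 6.033 MPa.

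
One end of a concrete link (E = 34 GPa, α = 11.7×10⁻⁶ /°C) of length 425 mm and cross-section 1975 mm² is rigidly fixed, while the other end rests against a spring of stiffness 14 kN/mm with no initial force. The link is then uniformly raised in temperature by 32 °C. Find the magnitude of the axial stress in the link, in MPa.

The unrestrained thermal change is αΔT L = 11.7×10⁻⁶ × 32 × 425 = 0.1591 mm.
With a force P in the spring, the elastic change of the link is PL/(AE) and that of the spring is P/k; compatibility requires their sum to equal δ_free.
So P = δ_free / [L/(AE) + 1/k] = 0.1591 / [ 425/(1975×34×10³) + 1/(14×10³) ].
P = 0.1591 / 7.776×10⁻⁵ = 2046 N.
σ = P/A = 2046/1975 = 1.036 MPa.

σ ≈ 1.04 MPa (compressive)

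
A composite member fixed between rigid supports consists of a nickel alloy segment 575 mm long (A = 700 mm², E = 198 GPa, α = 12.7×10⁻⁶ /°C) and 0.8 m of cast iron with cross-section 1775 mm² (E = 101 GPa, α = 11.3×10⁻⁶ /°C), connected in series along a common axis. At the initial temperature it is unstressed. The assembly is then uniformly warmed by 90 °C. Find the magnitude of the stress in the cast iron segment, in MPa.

If the supports were absent, the total length change would be Σ αᵢΔT Lᵢ = 12.7×10⁻⁶×90×575 + 11.3×10⁻⁶×90×800 = 1.471 mm.
The walls prevent any net length change, so an axial force P (same in every segment) develops. Compatibility: P · Σ Lᵢ/(AᵢEᵢ) = δ_free.
The series flexibility is Σ Lᵢ/(AᵢEᵢ) = 575/(700×198×10³) + 800/(1775×101×10³) = 8.611×10⁻⁶ mm/N.
Hence P = δ_free / Σ(L/AE) = 1.471/8.611×10⁻⁶ = 170.8 kN (compressive).
σ_{cast iron} = P / A = 170800 / 1775 = 96.23 MPa.

σ ≈ 96.2 MPa (compressive)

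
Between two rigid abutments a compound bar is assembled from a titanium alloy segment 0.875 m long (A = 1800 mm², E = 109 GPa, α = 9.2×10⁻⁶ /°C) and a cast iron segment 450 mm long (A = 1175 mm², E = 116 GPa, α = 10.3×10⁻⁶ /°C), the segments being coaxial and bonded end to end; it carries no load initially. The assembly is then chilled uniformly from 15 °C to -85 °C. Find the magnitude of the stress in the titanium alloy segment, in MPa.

σ ≈ 90.8 MPa (tensile)

Free thermal contraction of the whole bar: Σ αᵢΔT Lᵢ = 9.2×10⁻⁶×100×875 + 10.3×10⁻⁶×100×450 = 1.268 mm.
Since the ends are fixed, an axial force P builds up, equal in every segment, with P · Σ Lᵢ/(AᵢEᵢ) = δ_free.
Σ Lᵢ/(AᵢEᵢ) = 875/(1800×109×10³) + 450/(1175×116×10³) = 7.761×10⁻⁶ mm/N.
Hence P = δ_free / Σ(L/AE) = 1.268/7.761×10⁻⁶ = 163.4 kN (tensile).
σ_{titanium alloy} = P / A = 163400 / 1800 = 90.8 MPa.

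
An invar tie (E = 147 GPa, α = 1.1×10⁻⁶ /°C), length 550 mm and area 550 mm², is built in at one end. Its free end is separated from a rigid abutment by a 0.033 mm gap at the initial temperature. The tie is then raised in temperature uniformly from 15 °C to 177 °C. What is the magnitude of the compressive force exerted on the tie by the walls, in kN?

P ≈ 9.56 kN

Unrestrained expansion: δ_free = αΔT L = 1.1×10⁻⁶ × 162 × 550 = 0.09801 mm.
This exceeds the 0.033 mm gap, so the wall pushes back. The portion of expansion that must be recovered elastically is δ_free − gap = 0.09801 − 0.033 = 0.06501 mm.
So σ = E(δ_free − g)/L = 147×10³ × 0.06501/550 = 17.38 MPa.
P = σA = 17.38 × 550 = 9.556 kN.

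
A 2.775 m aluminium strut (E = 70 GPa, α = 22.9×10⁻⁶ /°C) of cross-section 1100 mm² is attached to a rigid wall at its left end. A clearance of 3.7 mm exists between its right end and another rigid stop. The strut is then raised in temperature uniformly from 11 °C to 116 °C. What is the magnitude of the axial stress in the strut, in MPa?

σ ≈ 75 MPa (compressive)

If the wall were absent the strut would grow by αΔT L = 22.9×10⁻⁶ × 105 × 2775 = 6.672 mm.
The gap closes (δ_free > 3.7 mm) and the wall then resists a further 6.672 − 3.7 = 2.972 mm of expansion.
So σ = E(δ_free − g)/L = 70×10³ × 2.972/2775 = 74.98 MPa.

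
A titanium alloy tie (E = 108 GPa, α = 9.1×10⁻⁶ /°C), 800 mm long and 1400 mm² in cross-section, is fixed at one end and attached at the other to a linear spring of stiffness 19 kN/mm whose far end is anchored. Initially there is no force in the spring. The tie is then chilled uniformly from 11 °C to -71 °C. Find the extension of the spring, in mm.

δ ≈ 0.542 mm

The unrestrained thermal change is αΔT L = 9.1×10⁻⁶ × 82 × 800 = 0.597 mm.
Let P be the tensile force in the spring. The tie extends elastically by PL/(AE) and the spring stretches by P/k; together these equal δ_free.
So P = δ_free / [L/(AE) + 1/k] = 0.597 / [ 800/(1400×108×10³) + 1/(19×10³) ].
P = 0.597 / 5.792×10⁻⁵ = 10310 N.
Spring extension = P/k = 10310/(19×10³) = 0.5424 mm.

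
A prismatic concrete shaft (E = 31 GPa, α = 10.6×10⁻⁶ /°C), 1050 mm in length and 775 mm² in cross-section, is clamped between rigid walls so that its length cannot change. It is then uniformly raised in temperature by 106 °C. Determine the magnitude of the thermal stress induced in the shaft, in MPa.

Because both ends are immovable the net strain is zero, and the suppressed thermal strain is αΔT = 10.6×10⁻⁶ × 106 = 1123.6×10⁻⁶.
The stress required to suppress this strain is σ = Eε = 31×10³ × 1123.6×10⁻⁶ = 34.83 MPa, compressive since the shaft is trying to expand.

σ ≈ 34.8 MPa (compressive)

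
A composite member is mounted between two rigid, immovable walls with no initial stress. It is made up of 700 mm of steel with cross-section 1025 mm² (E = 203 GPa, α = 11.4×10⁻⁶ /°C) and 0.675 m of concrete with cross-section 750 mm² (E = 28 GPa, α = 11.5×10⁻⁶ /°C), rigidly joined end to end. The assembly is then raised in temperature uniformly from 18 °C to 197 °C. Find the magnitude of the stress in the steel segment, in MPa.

If the supports were absent, the total length change would be Σ αᵢΔT Lᵢ = 11.4×10⁻⁶×179×700 + 11.5×10⁻⁶×179×675 = 2.818 mm.
The rigid supports impose zero overall length change; the single axial force P common to all segments must satisfy P Σ Lᵢ/(AᵢEᵢ) = δ_free.
The series flexibility is Σ Lᵢ/(AᵢEᵢ) = 700/(1025×203×10³) + 675/(750×28×10³) = 3.551×10⁻⁵ mm/N.
P = 2.818 / 3.551×10⁻⁵ = 79360 N = 79.36 kN, compressive.
σ_{steel} = P / A = 79360 / 1025 = 77.43 MPa.

σ ≈ 77.4 MPa (compressive)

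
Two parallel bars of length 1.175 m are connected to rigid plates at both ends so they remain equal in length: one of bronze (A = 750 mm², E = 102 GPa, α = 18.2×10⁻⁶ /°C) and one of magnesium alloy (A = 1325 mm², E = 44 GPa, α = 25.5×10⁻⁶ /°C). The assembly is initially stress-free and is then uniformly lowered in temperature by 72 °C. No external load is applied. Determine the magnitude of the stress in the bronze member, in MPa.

σ ≈ 23.2 MPa (compressive)

The magnesium alloy has the larger α, so on cooling it would change length more than the bronze if both were free. The rigid plates force a common final length, so the magnesium alloy is put into tension and the bronze into compression, with equal and opposite forces P (no external load).
Setting the final lengths equal and cancelling L: (α₁ − α₂)ΔT = P/(A₁E₁) + P/(A₂E₂).
|α₁ − α₂|·ΔT = 7.3×10⁻⁶ × 72 = 0.0005256.
1/(A₁E₁) + 1/(A₂E₂) = 1/(750×102×10³) + 1/(1325×44×10³) = 3.022×10⁻⁸ N⁻¹.
So P = 0.0005256 / 3.022×10⁻⁸ = 17.39 kN.
σ_{bronze} = P/A₁ = 17390/750 = 23.19 MPa, compressive.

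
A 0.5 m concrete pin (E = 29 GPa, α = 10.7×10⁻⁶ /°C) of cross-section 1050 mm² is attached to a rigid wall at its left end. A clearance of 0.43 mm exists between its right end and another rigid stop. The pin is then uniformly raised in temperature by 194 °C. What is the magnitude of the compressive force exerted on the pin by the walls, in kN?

P ≈ 37 kN

If the wall were absent the pin would grow by αΔT L = 10.7×10⁻⁶ × 194 × 500 = 1.038 mm.
The gap closes (δ_free > 0.43 mm) and the wall then resists a further 1.038 − 0.43 = 0.6079 mm of expansion.
Compatibility: PL/(AE) = 0.6079 mm, so σ = P/A = E × (0.6079/500) = 35.26 MPa.
P = σA = 35.26 × 1050 = 37.02 kN.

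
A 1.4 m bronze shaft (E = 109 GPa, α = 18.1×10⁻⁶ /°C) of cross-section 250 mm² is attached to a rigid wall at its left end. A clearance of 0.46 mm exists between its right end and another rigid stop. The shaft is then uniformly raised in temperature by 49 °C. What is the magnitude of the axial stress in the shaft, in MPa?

σ ≈ 60.9 MPa (compressive)

If the wall were absent the shaft would grow by αΔT L = 18.1×10⁻⁶ × 49 × 1400 = 1.242 mm.
This exceeds the 0.46 mm gap, so the wall pushes back. The portion of expansion that must be recovered elastically is δ_free − gap = 1.242 − 0.46 = 0.7817 mm.
Compatibility: PL/(AE) = 0.7817 mm, so σ = P/A = E × (0.7817/1400) = 60.86 MPa.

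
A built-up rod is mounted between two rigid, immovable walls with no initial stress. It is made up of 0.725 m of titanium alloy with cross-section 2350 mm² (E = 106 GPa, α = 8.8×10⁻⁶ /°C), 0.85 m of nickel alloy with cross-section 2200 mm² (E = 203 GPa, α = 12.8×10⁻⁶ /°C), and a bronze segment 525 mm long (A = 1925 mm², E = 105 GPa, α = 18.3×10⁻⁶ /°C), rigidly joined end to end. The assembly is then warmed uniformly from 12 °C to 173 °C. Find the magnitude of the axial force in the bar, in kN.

With the walls removed the bar would change length by δ_free = Σ αᵢΔT Lᵢ = 8.8×10⁻⁶×161×725 + 12.8×10⁻⁶×161×850 + 18.3×10⁻⁶×161×525 = 4.326 mm.
The walls prevent any net length change, so an axial force P (same in every segment) develops. Compatibility: P · Σ Lᵢ/(AᵢEᵢ) = δ_free.
The series flexibility is Σ Lᵢ/(AᵢEᵢ) = 725/(2350×106×10³) + 850/(2200×203×10³) + 525/(1925×105×10³) = 7.411×10⁻⁶ mm/N.
So P = 4.326 / 7.411×10⁻⁶ = 583.7 kN, compressive.

P ≈ 584 kN (compressive)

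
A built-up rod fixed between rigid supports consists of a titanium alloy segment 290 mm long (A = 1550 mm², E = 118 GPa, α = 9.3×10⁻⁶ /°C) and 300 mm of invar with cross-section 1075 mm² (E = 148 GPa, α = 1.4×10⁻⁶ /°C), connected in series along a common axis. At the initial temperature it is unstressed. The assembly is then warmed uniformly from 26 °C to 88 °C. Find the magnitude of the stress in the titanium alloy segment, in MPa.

σ ≈ 35.9 MPa (compressive)

With the walls removed the bar would change length by δ_free = Σ αᵢΔT Lᵢ = 9.3×10⁻⁶×62×290 + 1.4×10⁻⁶×62×300 = 0.1933 mm.
The rigid supports impose zero overall length change; the single axial force P common to all segments must satisfy P Σ Lᵢ/(AᵢEᵢ) = δ_free.
Σ Lᵢ/(AᵢEᵢ) = 290/(1550×118×10³) + 300/(1075×148×10³) = 3.471×10⁻⁶ mm/N.
So P = 0.1933 / 3.471×10⁻⁶ = 55.67 kN, compressive.
σ_{titanium alloy} = P / A = 55670 / 1550 = 35.92 MPa.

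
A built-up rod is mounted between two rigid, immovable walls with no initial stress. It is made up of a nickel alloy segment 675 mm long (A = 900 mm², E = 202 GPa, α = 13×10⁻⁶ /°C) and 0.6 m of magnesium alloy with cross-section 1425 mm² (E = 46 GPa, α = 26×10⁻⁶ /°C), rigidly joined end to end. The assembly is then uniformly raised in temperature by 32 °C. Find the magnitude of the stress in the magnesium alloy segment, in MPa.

σ ≈ 42.5 MPa (compressive)

If the supports were absent, the total length change would be Σ αᵢΔT Lᵢ = 13×10⁻⁶×32×675 + 26×10⁻⁶×32×600 = 0.78 mm.
Since the ends are fixed, an axial force P builds up, equal in every segment, with P · Σ Lᵢ/(AᵢEᵢ) = δ_free.
The series flexibility is Σ Lᵢ/(AᵢEᵢ) = 675/(900×202×10³) + 600/(1425×46×10³) = 1.287×10⁻⁵ mm/N.
So P = 0.78 / 1.287×10⁻⁵ = 60.62 kN, compressive.
σ_{magnesium alloy} = P / A = 60620 / 1425 = 42.54 MPa.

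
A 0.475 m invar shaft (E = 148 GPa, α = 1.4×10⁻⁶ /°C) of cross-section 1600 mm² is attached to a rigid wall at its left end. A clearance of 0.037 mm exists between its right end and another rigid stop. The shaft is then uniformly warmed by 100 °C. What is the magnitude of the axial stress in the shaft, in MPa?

σ ≈ 9.19 MPa (compressive)

If the wall were absent the shaft would grow by αΔT L = 1.4×10⁻⁶ × 100 × 475 = 0.0665 mm.
This exceeds the 0.037 mm gap, so the wall pushes back. The portion of expansion that must be recovered elastically is δ_free − gap = 0.0665 − 0.037 = 0.0295 mm.
Compatibility: PL/(AE) = 0.0295 mm, so σ = P/A = E × (0.0295/475) = 9.192 MPa.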